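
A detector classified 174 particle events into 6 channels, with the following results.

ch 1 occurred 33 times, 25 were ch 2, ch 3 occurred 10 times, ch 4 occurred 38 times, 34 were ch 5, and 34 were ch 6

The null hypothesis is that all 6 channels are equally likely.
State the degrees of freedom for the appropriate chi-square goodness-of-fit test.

There are k = 6 categories and no parameters were estimated from the data, so df = 6 − 1 = 5.

5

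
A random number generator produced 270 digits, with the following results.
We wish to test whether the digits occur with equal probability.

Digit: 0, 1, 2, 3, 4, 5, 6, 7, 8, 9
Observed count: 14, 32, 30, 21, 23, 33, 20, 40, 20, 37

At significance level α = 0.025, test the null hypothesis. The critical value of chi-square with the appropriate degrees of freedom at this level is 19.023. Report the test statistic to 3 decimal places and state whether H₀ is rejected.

24.370; reject

Expected count for each of the 10 categories: 270/10 = 27.
0: (14 − 27)²/27 = 169/27 = 6.2593
1: (32 − 27)²/27 = 25/27 = 0.9259
2: (30 − 27)²/27 = 9/27 = 0.3333
3: (21 − 27)²/27 = 36/27 = 1.3333
4: (23 − 27)²/27 = 16/27 = 0.5926
5: (33 − 27)²/27 = 36/27 = 1.3333
6: (20 − 27)²/27 = 49/27 = 1.8148
7: (40 − 27)²/27 = 169/27 = 6.2593
8: (20 − 27)²/27 = 49/27 = 1.8148
9: (37 − 27)²/27 = 100/27 = 3.7037
Sum = 24.370
df = 9. Since 24.370 > 19.023, we reject H₀.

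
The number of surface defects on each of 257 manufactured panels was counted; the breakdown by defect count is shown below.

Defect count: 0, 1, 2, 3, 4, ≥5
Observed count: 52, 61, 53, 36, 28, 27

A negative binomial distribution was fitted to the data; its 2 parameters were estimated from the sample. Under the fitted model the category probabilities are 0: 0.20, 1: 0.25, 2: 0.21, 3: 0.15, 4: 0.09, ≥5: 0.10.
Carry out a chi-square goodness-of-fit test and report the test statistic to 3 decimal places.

Expected counts E_i = n·p_i: 257×0.20 = 51.4, 257×0.25 = 64.25, 257×0.21 = 53.97, 257×0.15 = 38.55, 257×0.09 = 23.13, 257×0.10 = 25.7.
χ² = (52−51.4)²/51.4 + (61−64.25)²/64.25 + (53−53.97)²/53.97 + (36−38.55)²/38.55 + (28−23.13)²/23.13 + (27−25.7)²/25.7
   = 0.0070 + 0.1644 + 0.0174 + 0.1687 + 1.0254 + 0.0658
Sum = 1.449

1.449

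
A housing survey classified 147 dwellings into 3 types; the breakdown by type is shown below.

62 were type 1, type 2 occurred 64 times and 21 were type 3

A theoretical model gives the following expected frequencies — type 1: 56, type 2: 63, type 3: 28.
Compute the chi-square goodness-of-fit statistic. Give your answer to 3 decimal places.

2.409

χ² = (62−56)²/56 + (64−63)²/63 + (21−28)²/28
   = 0.6429 + 0.0159 + 1.7500
Sum = 2.409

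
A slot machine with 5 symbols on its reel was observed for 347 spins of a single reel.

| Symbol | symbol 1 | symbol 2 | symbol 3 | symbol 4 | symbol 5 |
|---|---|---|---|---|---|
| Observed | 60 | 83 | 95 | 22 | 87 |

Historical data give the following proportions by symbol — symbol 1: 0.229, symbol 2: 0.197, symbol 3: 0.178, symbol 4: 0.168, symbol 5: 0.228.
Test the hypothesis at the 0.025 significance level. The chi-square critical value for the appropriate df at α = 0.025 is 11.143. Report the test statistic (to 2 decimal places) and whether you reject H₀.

Expected counts E_i = n·p_i: 347×0.229 = 79.463, 347×0.197 = 68.359, 347×0.178 = 61.766, 347×0.168 = 58.296, 347×0.228 = 79.116.
cat           O        E   (O−E)²/E
symbol 1     60   79.463      4.767
symbol 2     83   68.359      3.136
symbol 3     95   61.766     17.882
symbol 4     22   58.296     22.598
symbol 5     87   79.116      0.786
Sum = 49.17
df = 4. Since 49.17 > 11.143, we reject H₀.

49.17; reject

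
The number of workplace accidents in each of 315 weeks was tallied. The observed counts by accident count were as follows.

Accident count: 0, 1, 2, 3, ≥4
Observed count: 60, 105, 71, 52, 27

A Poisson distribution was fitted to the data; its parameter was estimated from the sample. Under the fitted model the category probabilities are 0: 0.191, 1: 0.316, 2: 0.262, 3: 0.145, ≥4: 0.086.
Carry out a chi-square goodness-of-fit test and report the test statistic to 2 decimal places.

Expected counts E_i = n·p_i: 315×0.191 = 60.165, 315×0.316 = 99.54, 315×0.262 = 82.53, 315×0.145 = 45.675, 315×0.086 = 27.09.
cat         O        E   (O−E)²/E
0          60   60.165      0.000
1         105    99.54      0.299
2          71    82.53      1.611
3          52   45.675      0.876
≥4         27    27.09      0.000
Sum = 2.79

2.79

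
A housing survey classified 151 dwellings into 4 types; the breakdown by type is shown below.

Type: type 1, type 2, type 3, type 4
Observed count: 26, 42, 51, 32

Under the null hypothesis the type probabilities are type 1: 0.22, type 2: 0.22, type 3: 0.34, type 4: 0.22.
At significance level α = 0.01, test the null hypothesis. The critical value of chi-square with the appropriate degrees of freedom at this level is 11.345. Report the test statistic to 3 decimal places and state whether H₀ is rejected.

Expected counts E_i = n·p_i: 151×0.22 = 33.22, 151×0.22 = 33.22, 151×0.34 = 51.34, 151×0.22 = 33.22.
type 1: (26 − 33.22)²/33.22 = 52.1284/33.22 = 1.5692
type 2: (42 − 33.22)²/33.22 = 77.0884/33.22 = 2.3205
type 3: (51 − 51.34)²/51.34 = 0.1156/51.34 = 0.0023
type 4: (32 − 33.22)²/33.22 = 1.4884/33.22 = 0.0448
Sum = 3.937
df = 3. Since 3.937 < 11.345, we do not reject H₀.

3.937; do not reject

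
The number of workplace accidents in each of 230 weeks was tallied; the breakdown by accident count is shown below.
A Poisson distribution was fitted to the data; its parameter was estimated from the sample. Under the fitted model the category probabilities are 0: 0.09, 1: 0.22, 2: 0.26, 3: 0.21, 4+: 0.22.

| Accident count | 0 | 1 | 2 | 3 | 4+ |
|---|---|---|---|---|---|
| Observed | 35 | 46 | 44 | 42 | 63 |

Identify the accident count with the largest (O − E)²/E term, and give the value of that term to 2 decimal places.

0, 9.88

Expected counts E_i = n·p_i: 230×0.09 = 20.7, 230×0.22 = 50.6, 230×0.26 = 59.8, 230×0.21 = 48.3, 230×0.22 = 50.6.
0: (35 − 20.7)²/20.7 = 204.49/20.7 = 9.879
1: (46 − 50.6)²/50.6 = 21.16/50.6 = 0.418
2: (44 − 59.8)²/59.8 = 249.64/59.8 = 4.175
3: (42 − 48.3)²/48.3 = 39.69/48.3 = 0.822
4+: (63 − 50.6)²/50.6 = 153.76/50.6 = 3.039
The largest term is for 0: 9.88.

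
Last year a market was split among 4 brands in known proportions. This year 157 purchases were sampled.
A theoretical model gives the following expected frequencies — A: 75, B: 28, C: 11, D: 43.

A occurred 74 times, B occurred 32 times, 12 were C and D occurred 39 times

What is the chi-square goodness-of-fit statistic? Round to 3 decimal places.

1.048

A: (74 − 75)²/75 = 1/75 = 0.0133
B: (32 − 28)²/28 = 16/28 = 0.5714
C: (12 − 11)²/11 = 1/11 = 0.0909
D: (39 − 43)²/43 = 16/43 = 0.3721
Sum = 1.048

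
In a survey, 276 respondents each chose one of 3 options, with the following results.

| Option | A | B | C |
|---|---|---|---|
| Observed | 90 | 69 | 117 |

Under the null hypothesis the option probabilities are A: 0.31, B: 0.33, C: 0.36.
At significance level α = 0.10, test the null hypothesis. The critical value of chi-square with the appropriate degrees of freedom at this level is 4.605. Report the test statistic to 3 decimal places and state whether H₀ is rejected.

Expected counts E_i = n·p_i: 276×0.31 = 85.56, 276×0.33 = 91.08, 276×0.36 = 99.36.
A: (90 − 85.56)²/85.56 = 19.7136/85.56 = 0.2304
B: (69 − 91.08)²/91.08 = 487.5264/91.08 = 5.3527
C: (117 − 99.36)²/99.36 = 311.1696/99.36 = 3.1317
Sum = 8.715
df = 2. Since 8.715 > 4.605, we reject H₀.

8.715; reject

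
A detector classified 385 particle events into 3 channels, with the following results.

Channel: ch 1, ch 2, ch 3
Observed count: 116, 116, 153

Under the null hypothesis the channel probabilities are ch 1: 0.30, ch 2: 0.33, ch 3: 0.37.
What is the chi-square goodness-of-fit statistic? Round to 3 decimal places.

Expected counts E_i = n·p_i: 385×0.30 = 115.5, 385×0.33 = 127.05, 385×0.37 = 142.45.
ch 1: (116 − 115.5)²/115.5 = 0.25/115.5 = 0.0022
ch 2: (116 − 127.05)²/127.05 = 122.1025/127.05 = 0.9611
ch 3: (153 − 142.45)²/142.45 = 111.3025/142.45 = 0.7813
Sum = 1.745

1.745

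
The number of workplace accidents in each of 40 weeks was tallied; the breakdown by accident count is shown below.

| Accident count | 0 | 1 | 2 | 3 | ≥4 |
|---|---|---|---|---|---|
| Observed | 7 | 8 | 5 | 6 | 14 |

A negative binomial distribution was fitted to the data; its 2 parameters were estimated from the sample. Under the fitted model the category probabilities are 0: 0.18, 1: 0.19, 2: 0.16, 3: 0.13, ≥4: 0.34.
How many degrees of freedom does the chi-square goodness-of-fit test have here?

There are k = 5 categories and 2 parameters estimated from the data, so df = 5 − 1 − 2 = 2.

2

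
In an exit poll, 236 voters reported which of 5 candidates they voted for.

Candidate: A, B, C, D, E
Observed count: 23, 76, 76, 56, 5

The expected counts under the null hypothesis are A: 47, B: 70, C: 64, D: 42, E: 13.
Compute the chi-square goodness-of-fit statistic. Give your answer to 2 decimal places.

24.61

A: (23 − 47)²/47 = 576/47 = 12.255
B: (76 − 70)²/70 = 36/70 = 0.514
C: (76 − 64)²/64 = 144/64 = 2.250
D: (56 − 42)²/42 = 196/42 = 4.667
E: (5 − 13)²/13 = 64/13 = 4.923
Sum = 24.61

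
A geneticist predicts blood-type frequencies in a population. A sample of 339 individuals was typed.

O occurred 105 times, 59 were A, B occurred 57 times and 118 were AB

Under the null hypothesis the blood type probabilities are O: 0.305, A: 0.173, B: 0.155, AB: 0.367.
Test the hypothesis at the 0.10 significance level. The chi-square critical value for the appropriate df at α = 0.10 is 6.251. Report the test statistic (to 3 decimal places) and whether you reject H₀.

Expected counts E_i = n·p_i: 339×0.305 = 103.395, 339×0.173 = 58.647, 339×0.155 = 52.545, 339×0.367 = 124.413.
O: (105 − 103.395)²/103.395 = 2.576025/103.395 = 0.0249
A: (59 − 58.647)²/58.647 = 0.124609/58.647 = 0.0021
B: (57 − 52.545)²/52.545 = 19.847025/52.545 = 0.3777
AB: (118 − 124.413)²/124.413 = 41.126569/124.413 = 0.3306
Sum = 0.735
df = 3. Since 0.735 < 6.251, we do not reject H₀.

0.735; do not reject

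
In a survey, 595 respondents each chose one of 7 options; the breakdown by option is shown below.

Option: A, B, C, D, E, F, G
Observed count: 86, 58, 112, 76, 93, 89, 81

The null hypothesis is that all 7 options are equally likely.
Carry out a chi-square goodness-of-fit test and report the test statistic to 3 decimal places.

Expected count for each of the 7 categories: 595/7 = 85.
A: (86 − 85)²/85 = 1/85 = 0.0118
B: (58 − 85)²/85 = 729/85 = 8.5765
C: (112 − 85)²/85 = 729/85 = 8.5765
D: (76 − 85)²/85 = 81/85 = 0.9529
E: (93 − 85)²/85 = 64/85 = 0.7529
F: (89 − 85)²/85 = 16/85 = 0.1882
G: (81 − 85)²/85 = 16/85 = 0.1882
Sum = 19.247

19.247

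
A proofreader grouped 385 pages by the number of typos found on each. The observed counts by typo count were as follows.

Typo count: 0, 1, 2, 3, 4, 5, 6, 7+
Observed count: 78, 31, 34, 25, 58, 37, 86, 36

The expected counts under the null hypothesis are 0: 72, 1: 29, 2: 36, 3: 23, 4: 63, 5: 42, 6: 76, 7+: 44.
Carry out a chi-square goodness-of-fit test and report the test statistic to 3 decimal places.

χ² = (78−72)²/72 + (31−29)²/29 + (34−36)²/36 + (25−23)²/23 + (58−63)²/63 + (37−42)²/42 + (86−76)²/76 + (36−44)²/44
   = 0.5000 + 0.1379 + 0.1111 + 0.1739 + 0.3968 + 0.5952 + 1.3158 + 1.4545
Sum = 4.685

4.685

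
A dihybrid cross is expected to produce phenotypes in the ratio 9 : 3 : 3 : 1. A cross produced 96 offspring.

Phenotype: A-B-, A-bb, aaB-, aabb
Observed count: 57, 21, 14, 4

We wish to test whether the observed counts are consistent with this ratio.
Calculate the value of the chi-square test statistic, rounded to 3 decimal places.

2.222

Ratio total = 16. Expected counts: 96×9/16 = 54, 96×3/16 = 18, 96×3/16 = 18, 96×1/16 = 6.
χ² = (57−54)²/54 + (21−18)²/18 + (14−18)²/18 + (4−6)²/6
   = 0.1667 + 0.5000 + 0.8889 + 0.6667
Sum = 2.222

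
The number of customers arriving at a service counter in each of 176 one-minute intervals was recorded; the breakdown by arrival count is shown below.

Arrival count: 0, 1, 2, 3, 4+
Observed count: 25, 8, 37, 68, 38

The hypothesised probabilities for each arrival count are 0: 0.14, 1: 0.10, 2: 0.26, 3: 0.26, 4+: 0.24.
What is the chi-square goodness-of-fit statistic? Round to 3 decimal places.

Expected counts E_i = n·p_i: 176×0.14 = 24.64, 176×0.10 = 17.6, 176×0.26 = 45.76, 176×0.26 = 45.76, 176×0.24 = 42.24.
χ² = (25−24.64)²/24.64 + (8−17.6)²/17.6 + (37−45.76)²/45.76 + (68−45.76)²/45.76 + (38−42.24)²/42.24
   = 0.0053 + 5.2364 + 1.6770 + 10.8090 + 0.4256
Sum = 18.153

18.153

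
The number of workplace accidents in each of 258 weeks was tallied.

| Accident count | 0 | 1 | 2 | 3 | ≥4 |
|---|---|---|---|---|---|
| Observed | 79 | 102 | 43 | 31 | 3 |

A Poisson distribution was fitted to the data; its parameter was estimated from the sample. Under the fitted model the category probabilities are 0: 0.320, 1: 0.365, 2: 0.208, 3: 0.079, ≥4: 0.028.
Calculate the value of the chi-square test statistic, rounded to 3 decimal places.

Expected counts E_i = n·p_i: 258×0.320 = 82.56, 258×0.365 = 94.17, 258×0.208 = 53.664, 258×0.079 = 20.382, 258×0.028 = 7.224.
cat         O        E   (O−E)²/E
0          79    82.56     0.1535
1         102    94.17     0.6510
2          43   53.664     2.1191
3          31   20.382     5.5314
≥4          3    7.224     2.4698
Sum = 10.925

10.925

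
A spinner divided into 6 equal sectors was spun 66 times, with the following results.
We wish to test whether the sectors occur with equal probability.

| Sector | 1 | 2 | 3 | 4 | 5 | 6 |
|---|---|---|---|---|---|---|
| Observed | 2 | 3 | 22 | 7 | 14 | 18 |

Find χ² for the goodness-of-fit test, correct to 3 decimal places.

30.909

Under H₀ each category has probability 1/6, so each expected count is 66/6 = 11.
cat         O        E   (O−E)²/E
1           2       11     7.3636
2           3       11     5.8182
3          22       11    11.0000
4           7       11     1.4545
5          14       11     0.8182
6          18       11     4.4545
Sum = 30.909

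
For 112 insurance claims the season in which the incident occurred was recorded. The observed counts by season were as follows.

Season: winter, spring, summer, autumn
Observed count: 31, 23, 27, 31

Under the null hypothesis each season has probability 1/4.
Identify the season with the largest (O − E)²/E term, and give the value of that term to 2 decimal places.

Expected count for each of the 4 categories: 112/4 = 28.
winter: (31 − 28)²/28 = 9/28 = 0.321
spring: (23 − 28)²/28 = 25/28 = 0.893
summer: (27 − 28)²/28 = 1/28 = 0.036
autumn: (31 − 28)²/28 = 9/28 = 0.321
The largest term is for spring: 0.89.

spring, 0.89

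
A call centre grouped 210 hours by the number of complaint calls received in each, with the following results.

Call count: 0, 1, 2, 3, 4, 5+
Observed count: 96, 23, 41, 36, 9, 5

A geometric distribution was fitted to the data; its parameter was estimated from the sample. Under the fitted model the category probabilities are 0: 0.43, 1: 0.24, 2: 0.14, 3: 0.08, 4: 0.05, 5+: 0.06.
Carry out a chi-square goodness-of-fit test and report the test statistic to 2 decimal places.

Expected counts E_i = n·p_i: 210×0.43 = 90.3, 210×0.24 = 50.4, 210×0.14 = 29.4, 210×0.08 = 16.8, 210×0.05 = 10.5, 210×0.06 = 12.6.
cat         O        E   (O−E)²/E
0          96     90.3      0.360
1          23     50.4     14.896
2          41     29.4      4.577
3          36     16.8     21.943
4           9     10.5      0.214
5+          5     12.6      4.584
Sum = 46.57

46.57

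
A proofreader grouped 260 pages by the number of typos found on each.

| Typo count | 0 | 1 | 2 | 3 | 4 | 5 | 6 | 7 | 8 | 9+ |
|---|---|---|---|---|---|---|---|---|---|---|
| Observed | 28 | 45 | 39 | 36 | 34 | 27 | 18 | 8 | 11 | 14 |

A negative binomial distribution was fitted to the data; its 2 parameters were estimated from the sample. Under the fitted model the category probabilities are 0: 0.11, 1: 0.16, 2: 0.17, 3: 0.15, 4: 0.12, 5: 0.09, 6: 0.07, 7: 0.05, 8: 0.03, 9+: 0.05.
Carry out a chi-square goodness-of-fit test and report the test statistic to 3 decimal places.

5.253

Expected counts E_i = n·p_i: 260×0.11 = 28.6, 260×0.16 = 41.6, 260×0.17 = 44.2, 260×0.15 = 39, 260×0.12 = 31.2, 260×0.09 = 23.4, 260×0.07 = 18.2, 260×0.05 = 13, 260×0.03 = 7.8, 260×0.05 = 13.
χ² = (28−28.6)²/28.6 + (45−41.6)²/41.6 + (39−44.2)²/44.2 + (36−39)²/39 + (34−31.2)²/31.2 + (27−23.4)²/23.4 + (18−18.2)²/18.2 + (8−13)²/13 + (11−7.8)²/7.8 + (14−13)²/13
   = 0.0126 + 0.2779 + 0.6118 + 0.2308 + 0.2513 + 0.5538 + 0.0022 + 1.9231 + 1.3128 + 0.0769
Sum = 5.253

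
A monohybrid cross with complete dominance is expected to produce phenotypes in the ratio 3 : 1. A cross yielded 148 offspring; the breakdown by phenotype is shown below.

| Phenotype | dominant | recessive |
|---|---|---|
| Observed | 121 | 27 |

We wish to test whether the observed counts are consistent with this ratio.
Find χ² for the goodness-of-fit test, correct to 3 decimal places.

Ratio total = 4. Expected counts: 148×3/4 = 111, 148×1/4 = 37.
dominant: (121 − 111)²/111 = 100/111 = 0.9009
recessive: (27 − 37)²/37 = 100/37 = 2.7027
Sum = 3.604

3.604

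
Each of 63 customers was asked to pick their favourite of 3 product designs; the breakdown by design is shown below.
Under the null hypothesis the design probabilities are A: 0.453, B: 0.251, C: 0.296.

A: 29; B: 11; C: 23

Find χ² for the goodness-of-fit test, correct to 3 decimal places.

Expected counts E_i = n·p_i: 63×0.453 = 28.539, 63×0.251 = 15.813, 63×0.296 = 18.648.
cat         O        E   (O−E)²/E
A          29   28.539     0.0074
B          11   15.813     1.4649
C          23   18.648     1.0157
Sum = 2.488

2.488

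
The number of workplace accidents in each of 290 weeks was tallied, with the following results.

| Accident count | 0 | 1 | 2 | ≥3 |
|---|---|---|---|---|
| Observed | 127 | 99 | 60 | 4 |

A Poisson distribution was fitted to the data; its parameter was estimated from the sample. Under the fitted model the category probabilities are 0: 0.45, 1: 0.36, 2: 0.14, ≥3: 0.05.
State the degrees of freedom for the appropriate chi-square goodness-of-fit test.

There are k = 4 categories and 1 parameter estimated from the data, so df = 4 − 1 − 1 = 2.

2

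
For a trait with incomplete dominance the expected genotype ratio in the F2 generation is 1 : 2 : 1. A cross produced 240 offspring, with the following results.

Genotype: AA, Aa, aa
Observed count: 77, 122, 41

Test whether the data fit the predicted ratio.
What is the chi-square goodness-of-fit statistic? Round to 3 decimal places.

10.867

Ratio total = 4. Expected counts: 240×1/4 = 60, 240×2/4 = 120, 240×1/4 = 60.
AA: (77 − 60)²/60 = 289/60 = 4.8167
Aa: (122 − 120)²/120 = 4/120 = 0.0333
aa: (41 − 60)²/60 = 361/60 = 6.0167
Sum = 10.867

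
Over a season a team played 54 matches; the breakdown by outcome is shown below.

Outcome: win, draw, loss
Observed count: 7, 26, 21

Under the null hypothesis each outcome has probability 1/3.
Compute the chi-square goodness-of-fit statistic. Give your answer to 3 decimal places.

Under H₀ each category has probability 1/3, so each expected count is 54/3 = 18.
win: (7 − 18)²/18 = 121/18 = 6.7222
draw: (26 − 18)²/18 = 64/18 = 3.5556
loss: (21 − 18)²/18 = 9/18 = 0.5000
Sum = 10.778

10.778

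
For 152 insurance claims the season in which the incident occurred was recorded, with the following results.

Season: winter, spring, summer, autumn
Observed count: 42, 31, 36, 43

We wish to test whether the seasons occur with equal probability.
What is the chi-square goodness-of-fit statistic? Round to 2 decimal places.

Expected count for each of the 4 categories: 152/4 = 38.
winter: (42 − 38)²/38 = 16/38 = 0.421
spring: (31 − 38)²/38 = 49/38 = 1.289
summer: (36 − 38)²/38 = 4/38 = 0.105
autumn: (43 − 38)²/38 = 25/38 = 0.658
Sum = 2.47

2.47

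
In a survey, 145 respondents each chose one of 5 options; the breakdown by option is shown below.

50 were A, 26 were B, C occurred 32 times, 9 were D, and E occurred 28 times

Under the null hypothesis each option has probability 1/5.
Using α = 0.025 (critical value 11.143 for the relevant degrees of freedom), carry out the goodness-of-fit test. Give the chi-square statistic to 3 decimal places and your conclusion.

29.655; reject

Expected count for each of the 5 categories: 145/5 = 29.
χ² = (50−29)²/29 + (26−29)²/29 + (32−29)²/29 + (9−29)²/29 + (28−29)²/29
   = 15.2069 + 0.3103 + 0.3103 + 13.7931 + 0.0345
Sum = 29.655
df = 4. Since 29.655 > 11.143, we reject H₀.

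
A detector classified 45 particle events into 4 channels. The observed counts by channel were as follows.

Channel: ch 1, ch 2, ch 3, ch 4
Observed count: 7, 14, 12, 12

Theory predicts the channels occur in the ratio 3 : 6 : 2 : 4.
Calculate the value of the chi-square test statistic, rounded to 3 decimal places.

Ratio total = 15. Expected counts: 45×3/15 = 9, 45×6/15 = 18, 45×2/15 = 6, 45×4/15 = 12.
ch 1: (7 − 9)²/9 = 4/9 = 0.4444
ch 2: (14 − 18)²/18 = 16/18 = 0.8889
ch 3: (12 − 6)²/6 = 36/6 = 6.0000
ch 4: (12 − 12)²/12 = 0/12 = 0.0000
Sum = 7.333

7.333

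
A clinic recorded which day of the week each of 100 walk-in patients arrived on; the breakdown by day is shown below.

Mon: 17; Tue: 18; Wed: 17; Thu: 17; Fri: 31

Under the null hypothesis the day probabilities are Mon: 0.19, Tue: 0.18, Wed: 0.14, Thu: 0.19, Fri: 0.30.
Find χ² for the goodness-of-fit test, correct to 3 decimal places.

1.097

Expected counts E_i = n·p_i: 100×0.19 = 19, 100×0.18 = 18, 100×0.14 = 14, 100×0.19 = 19, 100×0.30 = 30.
χ² = (17−19)²/19 + (18−18)²/18 + (17−14)²/14 + (17−19)²/19 + (31−30)²/30
   = 0.2105 + 0.0000 + 0.6429 + 0.2105 + 0.0333
Sum = 1.097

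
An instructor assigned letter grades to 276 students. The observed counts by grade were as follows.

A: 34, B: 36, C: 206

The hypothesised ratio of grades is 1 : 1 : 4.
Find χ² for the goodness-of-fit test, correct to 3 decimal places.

7.935

Ratio total = 6. Expected counts: 276×1/6 = 46, 276×1/6 = 46, 276×4/6 = 184.
cat         O        E   (O−E)²/E
A          34       46     3.1304
B          36       46     2.1739
C         206      184     2.6304
Sum = 7.935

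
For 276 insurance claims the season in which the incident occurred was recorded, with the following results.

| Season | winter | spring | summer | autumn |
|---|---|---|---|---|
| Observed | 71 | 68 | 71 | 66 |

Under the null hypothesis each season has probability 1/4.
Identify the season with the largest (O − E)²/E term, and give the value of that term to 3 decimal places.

Under H₀ each category has probability 1/4, so each expected count is 276/4 = 69.
cat         O        E   (O−E)²/E
winter     71       69     0.0580
spring     68       69     0.0145
summer     71       69     0.0580
autumn     66       69     0.1304
The largest term is for autumn: 0.130.

autumn, 0.130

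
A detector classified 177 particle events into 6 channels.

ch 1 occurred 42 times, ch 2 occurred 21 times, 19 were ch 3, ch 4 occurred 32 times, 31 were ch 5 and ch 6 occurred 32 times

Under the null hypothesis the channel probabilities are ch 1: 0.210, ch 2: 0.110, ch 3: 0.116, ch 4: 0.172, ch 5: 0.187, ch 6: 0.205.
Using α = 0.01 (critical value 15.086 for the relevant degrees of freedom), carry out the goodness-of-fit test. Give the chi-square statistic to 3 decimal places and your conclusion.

Expected counts E_i = n·p_i: 177×0.210 = 37.17, 177×0.110 = 19.47, 177×0.116 = 20.532, 177×0.172 = 30.444, 177×0.187 = 33.099, 177×0.205 = 36.285.
cat         O        E   (O−E)²/E
ch 1       42    37.17     0.6276
ch 2       21    19.47     0.1202
ch 3       19   20.532     0.1143
ch 4       32   30.444     0.0795
ch 5       31   33.099     0.1331
ch 6       32   36.285     0.5060
Sum = 1.581
df = 5. Since 1.581 < 15.086, we do not reject H₀.

1.581; do not reject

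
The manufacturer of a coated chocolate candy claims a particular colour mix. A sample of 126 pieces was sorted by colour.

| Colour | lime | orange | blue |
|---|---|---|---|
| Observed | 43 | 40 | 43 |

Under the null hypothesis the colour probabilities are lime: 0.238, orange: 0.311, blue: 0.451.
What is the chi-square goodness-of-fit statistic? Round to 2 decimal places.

9.03

Expected counts E_i = n·p_i: 126×0.238 = 29.988, 126×0.311 = 39.186, 126×0.451 = 56.826.
lime: (43 − 29.988)²/29.988 = 169.312144/29.988 = 5.646
orange: (40 − 39.186)²/39.186 = 0.662596/39.186 = 0.017
blue: (43 − 56.826)²/56.826 = 191.158276/56.826 = 3.364
Sum = 9.03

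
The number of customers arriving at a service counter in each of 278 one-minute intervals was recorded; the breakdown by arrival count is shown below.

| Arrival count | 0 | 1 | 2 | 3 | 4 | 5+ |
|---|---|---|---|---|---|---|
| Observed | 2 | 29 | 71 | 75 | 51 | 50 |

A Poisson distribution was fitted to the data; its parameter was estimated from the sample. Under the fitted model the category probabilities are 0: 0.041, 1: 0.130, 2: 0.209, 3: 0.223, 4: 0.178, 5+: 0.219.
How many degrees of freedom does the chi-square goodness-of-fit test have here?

4

There are k = 6 categories and 1 parameter estimated from the data, so df = 6 − 1 − 1 = 4.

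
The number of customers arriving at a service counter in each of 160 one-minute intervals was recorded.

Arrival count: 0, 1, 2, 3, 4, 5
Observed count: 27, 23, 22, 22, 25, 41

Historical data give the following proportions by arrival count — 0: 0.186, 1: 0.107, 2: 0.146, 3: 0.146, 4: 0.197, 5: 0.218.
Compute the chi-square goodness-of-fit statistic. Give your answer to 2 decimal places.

Expected counts E_i = n·p_i: 160×0.186 = 29.76, 160×0.107 = 17.12, 160×0.146 = 23.36, 160×0.146 = 23.36, 160×0.197 = 31.52, 160×0.218 = 34.88.
χ² = (27−29.76)²/29.76 + (23−17.12)²/17.12 + (22−23.36)²/23.36 + (22−23.36)²/23.36 + (25−31.52)²/31.52 + (41−34.88)²/34.88
   = 0.256 + 2.020 + 0.079 + 0.079 + 1.349 + 1.074
Sum = 4.86

4.86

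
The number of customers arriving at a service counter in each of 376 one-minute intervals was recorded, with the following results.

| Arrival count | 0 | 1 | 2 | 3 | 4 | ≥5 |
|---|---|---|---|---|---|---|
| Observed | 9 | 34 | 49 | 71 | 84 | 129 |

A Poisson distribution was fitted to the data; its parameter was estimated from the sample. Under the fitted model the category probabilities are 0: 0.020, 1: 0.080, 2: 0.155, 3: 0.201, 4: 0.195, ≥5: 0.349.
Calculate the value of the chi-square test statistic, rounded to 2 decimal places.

4.15

Expected counts E_i = n·p_i: 376×0.020 = 7.52, 376×0.080 = 30.08, 376×0.155 = 58.28, 376×0.201 = 75.576, 376×0.195 = 73.32, 376×0.349 = 131.224.
0: (9 − 7.52)²/7.52 = 2.1904/7.52 = 0.291
1: (34 − 30.08)²/30.08 = 15.3664/30.08 = 0.511
2: (49 − 58.28)²/58.28 = 86.1184/58.28 = 1.478
3: (71 − 75.576)²/75.576 = 20.939776/75.576 = 0.277
4: (84 − 73.32)²/73.32 = 114.0624/73.32 = 1.556
≥5: (129 − 131.224)²/131.224 = 4.946176/131.224 = 0.038
Sum = 4.15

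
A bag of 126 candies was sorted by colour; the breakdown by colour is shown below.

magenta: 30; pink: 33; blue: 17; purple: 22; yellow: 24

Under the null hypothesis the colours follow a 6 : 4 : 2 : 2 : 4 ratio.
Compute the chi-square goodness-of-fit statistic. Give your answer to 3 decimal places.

10.107

Ratio total = 18. Expected counts: 126×6/18 = 42, 126×4/18 = 28, 126×2/18 = 14, 126×2/18 = 14, 126×4/18 = 28.
χ² = (30−42)²/42 + (33−28)²/28 + (17−14)²/14 + (22−14)²/14 + (24−28)²/28
   = 3.4286 + 0.8929 + 0.6429 + 4.5714 + 0.5714
Sum = 10.107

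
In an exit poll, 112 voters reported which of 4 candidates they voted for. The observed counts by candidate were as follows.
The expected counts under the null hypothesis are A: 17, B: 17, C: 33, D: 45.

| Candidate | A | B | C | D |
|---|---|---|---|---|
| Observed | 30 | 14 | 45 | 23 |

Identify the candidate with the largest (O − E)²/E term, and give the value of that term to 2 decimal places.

A: (30 − 17)²/17 = 169/17 = 9.941
B: (14 − 17)²/17 = 9/17 = 0.529
C: (45 − 33)²/33 = 144/33 = 4.364
D: (23 − 45)²/45 = 484/45 = 10.756
The largest term is for D: 10.76.

D, 10.76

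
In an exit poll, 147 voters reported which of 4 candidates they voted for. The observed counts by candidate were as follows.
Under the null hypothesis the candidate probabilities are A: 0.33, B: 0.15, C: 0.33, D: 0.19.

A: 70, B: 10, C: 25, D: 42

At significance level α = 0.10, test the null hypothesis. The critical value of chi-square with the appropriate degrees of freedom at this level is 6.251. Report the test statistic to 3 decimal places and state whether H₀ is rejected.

34.587; reject

Expected counts E_i = n·p_i: 147×0.33 = 48.51, 147×0.15 = 22.05, 147×0.33 = 48.51, 147×0.19 = 27.93.
A: (70 − 48.51)²/48.51 = 461.8201/48.51 = 9.5201
B: (10 − 22.05)²/22.05 = 145.2025/22.05 = 6.5851
C: (25 − 48.51)²/48.51 = 552.7201/48.51 = 11.3939
D: (42 − 27.93)²/27.93 = 197.9649/27.93 = 7.0879
Sum = 34.587
df = 3. Since 34.587 > 6.251, we reject H₀.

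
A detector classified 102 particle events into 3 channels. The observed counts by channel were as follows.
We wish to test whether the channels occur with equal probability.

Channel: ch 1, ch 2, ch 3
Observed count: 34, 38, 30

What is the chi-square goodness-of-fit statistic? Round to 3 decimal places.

0.941

Expected count for each of the 3 categories: 102/3 = 34.
ch 1: (34 − 34)²/34 = 0/34 = 0.0000
ch 2: (38 − 34)²/34 = 16/34 = 0.4706
ch 3: (30 − 34)²/34 = 16/34 = 0.4706
Sum = 0.941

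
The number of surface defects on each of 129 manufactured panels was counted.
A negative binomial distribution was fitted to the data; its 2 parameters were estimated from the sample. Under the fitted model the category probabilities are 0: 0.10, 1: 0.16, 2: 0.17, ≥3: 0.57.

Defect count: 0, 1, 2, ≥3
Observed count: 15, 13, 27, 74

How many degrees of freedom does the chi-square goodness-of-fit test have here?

There are k = 4 categories and 2 parameters estimated from the data, so df = 4 − 1 − 2 = 1.

1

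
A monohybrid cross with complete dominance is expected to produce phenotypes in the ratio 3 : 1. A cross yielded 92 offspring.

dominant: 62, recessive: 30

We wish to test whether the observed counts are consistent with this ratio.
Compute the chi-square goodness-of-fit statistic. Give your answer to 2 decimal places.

Ratio total = 4. Expected counts: 92×3/4 = 69, 92×1/4 = 23.
cat            O        E   (O−E)²/E
dominant      62       69      0.710
recessive     30       23      2.130
Sum = 2.84

2.84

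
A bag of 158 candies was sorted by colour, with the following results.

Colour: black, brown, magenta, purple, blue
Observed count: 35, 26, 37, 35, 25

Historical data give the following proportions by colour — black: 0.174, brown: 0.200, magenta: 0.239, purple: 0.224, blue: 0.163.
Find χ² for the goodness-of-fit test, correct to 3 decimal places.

3.085

Expected counts E_i = n·p_i: 158×0.174 = 27.492, 158×0.200 = 31.6, 158×0.239 = 37.762, 158×0.224 = 35.392, 158×0.163 = 25.754.
cat          O        E   (O−E)²/E
black       35   27.492     2.0504
brown       26     31.6     0.9924
magenta     37   37.762     0.0154
purple      35   35.392     0.0043
blue        25   25.754     0.0221
Sum = 3.085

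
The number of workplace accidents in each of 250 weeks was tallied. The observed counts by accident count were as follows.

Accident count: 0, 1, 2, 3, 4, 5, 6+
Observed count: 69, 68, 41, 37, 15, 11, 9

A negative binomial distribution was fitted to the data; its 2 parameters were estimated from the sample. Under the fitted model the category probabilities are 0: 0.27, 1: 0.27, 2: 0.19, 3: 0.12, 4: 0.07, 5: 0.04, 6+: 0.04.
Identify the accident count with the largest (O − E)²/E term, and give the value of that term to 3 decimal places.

3, 1.633

Expected counts E_i = n·p_i: 250×0.27 = 67.5, 250×0.27 = 67.5, 250×0.19 = 47.5, 250×0.12 = 30, 250×0.07 = 17.5, 250×0.04 = 10, 250×0.04 = 10.
cat         O        E   (O−E)²/E
0          69     67.5     0.0333
1          68     67.5     0.0037
2          41     47.5     0.8895
3          37       30     1.6333
4          15     17.5     0.3571
5          11       10     0.1000
6+          9       10     0.1000
The largest term is for 3: 1.633.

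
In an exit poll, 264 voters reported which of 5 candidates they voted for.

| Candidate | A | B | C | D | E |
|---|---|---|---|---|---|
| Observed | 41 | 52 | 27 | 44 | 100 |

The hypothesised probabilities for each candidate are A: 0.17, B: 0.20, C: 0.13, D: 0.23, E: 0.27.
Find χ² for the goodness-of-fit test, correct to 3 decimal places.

Expected counts E_i = n·p_i: 264×0.17 = 44.88, 264×0.20 = 52.8, 264×0.13 = 34.32, 264×0.23 = 60.72, 264×0.27 = 71.28.
cat         O        E   (O−E)²/E
A          41    44.88     0.3354
B          52     52.8     0.0121
C          27    34.32     1.5613
D          44    60.72     4.6041
E         100    71.28    11.5718
Sum = 18.085

18.085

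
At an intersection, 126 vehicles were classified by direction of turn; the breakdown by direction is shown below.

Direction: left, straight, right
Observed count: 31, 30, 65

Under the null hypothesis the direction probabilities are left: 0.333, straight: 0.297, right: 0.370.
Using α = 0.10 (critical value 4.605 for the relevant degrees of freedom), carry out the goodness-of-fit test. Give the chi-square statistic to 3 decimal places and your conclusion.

Expected counts E_i = n·p_i: 126×0.333 = 41.958, 126×0.297 = 37.422, 126×0.370 = 46.62.
cat           O        E   (O−E)²/E
left         31   41.958     2.8619
straight     30   37.422     1.4720
right        65    46.62     7.2463
Sum = 11.580
df = 2. Since 11.580 > 4.605, we reject H₀.

11.580; reject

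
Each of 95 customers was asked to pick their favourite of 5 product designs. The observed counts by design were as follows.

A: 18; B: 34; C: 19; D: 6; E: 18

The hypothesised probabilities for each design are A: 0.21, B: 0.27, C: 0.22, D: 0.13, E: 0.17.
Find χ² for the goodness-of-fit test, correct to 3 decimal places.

Expected counts E_i = n·p_i: 95×0.21 = 19.95, 95×0.27 = 25.65, 95×0.22 = 20.9, 95×0.13 = 12.35, 95×0.17 = 16.15.
χ² = (18−19.95)²/19.95 + (34−25.65)²/25.65 + (19−20.9)²/20.9 + (6−12.35)²/12.35 + (18−16.15)²/16.15
   = 0.1906 + 2.7182 + 0.1727 + 3.2650 + 0.2119
Sum = 6.558

6.558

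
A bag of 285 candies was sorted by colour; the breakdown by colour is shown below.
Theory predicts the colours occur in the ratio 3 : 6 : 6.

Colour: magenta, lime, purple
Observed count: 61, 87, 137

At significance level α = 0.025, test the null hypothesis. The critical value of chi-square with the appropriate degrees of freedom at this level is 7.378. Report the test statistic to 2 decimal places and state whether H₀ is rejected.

Ratio total = 15. Expected counts: 285×3/15 = 57, 285×6/15 = 114, 285×6/15 = 114.
χ² = (61−57)²/57 + (87−114)²/114 + (137−114)²/114
   = 0.281 + 6.395 + 4.640
Sum = 11.32
df = 2. Since 11.32 > 7.378, we reject H₀.

11.32; reject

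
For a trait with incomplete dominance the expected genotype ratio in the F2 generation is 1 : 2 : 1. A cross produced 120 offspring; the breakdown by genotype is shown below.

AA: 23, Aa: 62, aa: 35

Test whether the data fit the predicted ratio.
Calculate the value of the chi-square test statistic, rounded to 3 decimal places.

2.533

Ratio total = 4. Expected counts: 120×1/4 = 30, 120×2/4 = 60, 120×1/4 = 30.
χ² = (23−30)²/30 + (62−60)²/60 + (35−30)²/30
   = 1.6333 + 0.0667 + 0.8333
Sum = 2.533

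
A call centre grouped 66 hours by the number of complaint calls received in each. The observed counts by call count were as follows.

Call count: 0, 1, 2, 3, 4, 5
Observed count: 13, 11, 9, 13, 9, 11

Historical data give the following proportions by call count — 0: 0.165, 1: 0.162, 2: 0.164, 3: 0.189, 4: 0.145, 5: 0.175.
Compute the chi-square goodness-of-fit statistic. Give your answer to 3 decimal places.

Expected counts E_i = n·p_i: 66×0.165 = 10.89, 66×0.162 = 10.692, 66×0.164 = 10.824, 66×0.189 = 12.474, 66×0.145 = 9.57, 66×0.175 = 11.55.
χ² = (13−10.89)²/10.89 + (11−10.692)²/10.692 + (9−10.824)²/10.824 + (13−12.474)²/12.474 + (9−9.57)²/9.57 + (11−11.55)²/11.55
   = 0.4088 + 0.0089 + 0.3074 + 0.0222 + 0.0339 + 0.0262
Sum = 0.807

0.807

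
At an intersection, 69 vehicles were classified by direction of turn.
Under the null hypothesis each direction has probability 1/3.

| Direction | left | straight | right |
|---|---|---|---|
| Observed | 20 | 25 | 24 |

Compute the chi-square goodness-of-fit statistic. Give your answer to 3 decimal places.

Expected count for each of the 3 categories: 69/3 = 23.
cat           O        E   (O−E)²/E
left         20       23     0.3913
straight     25       23     0.1739
right        24       23     0.0435
Sum = 0.609

0.609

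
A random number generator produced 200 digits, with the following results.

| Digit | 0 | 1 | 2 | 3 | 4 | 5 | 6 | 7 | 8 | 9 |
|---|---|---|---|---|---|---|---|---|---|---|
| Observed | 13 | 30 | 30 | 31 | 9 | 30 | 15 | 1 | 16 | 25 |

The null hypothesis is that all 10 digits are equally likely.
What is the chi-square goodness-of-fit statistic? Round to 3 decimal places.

Under H₀ each category has probability 1/10, so each expected count is 200/10 = 20.
0: (13 − 20)²/20 = 49/20 = 2.4500
1: (30 − 20)²/20 = 100/20 = 5.0000
2: (30 − 20)²/20 = 100/20 = 5.0000
3: (31 − 20)²/20 = 121/20 = 6.0500
4: (9 − 20)²/20 = 121/20 = 6.0500
5: (30 − 20)²/20 = 100/20 = 5.0000
6: (15 − 20)²/20 = 25/20 = 1.2500
7: (1 − 20)²/20 = 361/20 = 18.0500
8: (16 − 20)²/20 = 16/20 = 0.8000
9: (25 − 20)²/20 = 25/20 = 1.2500
Sum = 50.900

50.900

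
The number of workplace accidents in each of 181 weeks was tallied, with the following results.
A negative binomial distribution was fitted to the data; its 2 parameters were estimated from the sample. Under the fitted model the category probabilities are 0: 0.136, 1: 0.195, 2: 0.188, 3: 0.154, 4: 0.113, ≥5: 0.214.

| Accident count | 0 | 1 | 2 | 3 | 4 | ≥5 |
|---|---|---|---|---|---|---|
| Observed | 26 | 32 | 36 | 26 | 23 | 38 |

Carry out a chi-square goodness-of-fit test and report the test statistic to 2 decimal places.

0.96

Expected counts E_i = n·p_i: 181×0.136 = 24.616, 181×0.195 = 35.295, 181×0.188 = 34.028, 181×0.154 = 27.874, 181×0.113 = 20.453, 181×0.214 = 38.734.
cat         O        E   (O−E)²/E
0          26   24.616      0.078
1          32   35.295      0.308
2          36   34.028      0.114
3          26   27.874      0.126
4          23   20.453      0.317
≥5         38   38.734      0.014
Sum = 0.96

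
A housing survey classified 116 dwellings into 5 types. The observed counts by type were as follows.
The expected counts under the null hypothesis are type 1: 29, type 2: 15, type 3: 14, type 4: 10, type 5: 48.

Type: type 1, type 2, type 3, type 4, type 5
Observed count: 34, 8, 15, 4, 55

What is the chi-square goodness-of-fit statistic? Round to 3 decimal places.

8.821

type 1: (34 − 29)²/29 = 25/29 = 0.8621
type 2: (8 − 15)²/15 = 49/15 = 3.2667
type 3: (15 − 14)²/14 = 1/14 = 0.0714
type 4: (4 − 10)²/10 = 36/10 = 3.6000
type 5: (55 − 48)²/48 = 49/48 = 1.0208
Sum = 8.821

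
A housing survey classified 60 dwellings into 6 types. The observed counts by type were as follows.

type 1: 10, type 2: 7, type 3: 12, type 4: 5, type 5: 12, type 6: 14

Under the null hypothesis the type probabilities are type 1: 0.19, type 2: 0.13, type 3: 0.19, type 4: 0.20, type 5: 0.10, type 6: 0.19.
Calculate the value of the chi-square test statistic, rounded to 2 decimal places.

10.96

Expected counts E_i = n·p_i: 60×0.19 = 11.4, 60×0.13 = 7.8, 60×0.19 = 11.4, 60×0.20 = 12, 60×0.10 = 6, 60×0.19 = 11.4.
type 1: (10 − 11.4)²/11.4 = 1.96/11.4 = 0.172
type 2: (7 − 7.8)²/7.8 = 0.64/7.8 = 0.082
type 3: (12 − 11.4)²/11.4 = 0.36/11.4 = 0.032
type 4: (5 − 12)²/12 = 49/12 = 4.083
type 5: (12 − 6)²/6 = 36/6 = 6.000
type 6: (14 − 11.4)²/11.4 = 6.76/11.4 = 0.593
Sum = 10.96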